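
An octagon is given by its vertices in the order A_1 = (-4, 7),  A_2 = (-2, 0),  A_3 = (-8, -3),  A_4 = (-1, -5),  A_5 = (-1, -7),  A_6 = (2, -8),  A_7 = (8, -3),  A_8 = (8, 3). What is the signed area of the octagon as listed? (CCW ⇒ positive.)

127.5

Apply the shoelace formula: 2A = Σ (x_i·y_{i+1} − x_{i+1}·y_i), indices taken mod 8.
Cross-terms: 14, 6, 37, 2, 22, 58, 48, 68  ⇒  Σ = 255
Signed area = Σ/2 = 127.5 (positive ⇒ counter-clockwise traversal).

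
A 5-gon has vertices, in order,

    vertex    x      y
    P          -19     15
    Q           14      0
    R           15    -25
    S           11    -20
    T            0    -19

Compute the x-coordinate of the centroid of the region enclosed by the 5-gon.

346/231

Apply the shoelace (surveyor's) formula. First the cross-terms c_i = x_i·y_{i+1} − x_{i+1}·y_i:
  -210, -350, -25, -209, -361  ⇒  2A = -1155, A = -577.5.
Then Σ (x_i + x_{i+1})·c_i = -5190, so x̄ = -5190 / (6·(-577.5)) = 346/231.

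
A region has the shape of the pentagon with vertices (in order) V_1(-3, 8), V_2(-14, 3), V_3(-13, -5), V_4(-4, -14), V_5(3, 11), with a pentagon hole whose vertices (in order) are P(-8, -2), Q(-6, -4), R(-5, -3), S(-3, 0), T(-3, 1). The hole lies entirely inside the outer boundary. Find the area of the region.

Outer boundary:
Apply the shoelace (surveyor's) formula: 2A = Σ (x_i·y_{i+1} − x_{i+1}·y_i), indices taken mod 5.
Σ = (103) + (109) + (162) + (-2) + (57) = 429
Area = |Σ|/2 = 214.5.
Hole:
Cross-terms: 20, -2, -9, -3, 14  ⇒  Σ = 20
Area = |Σ|/2 = 10.
Net area = 214.5 − 10 = 204.5.

204.5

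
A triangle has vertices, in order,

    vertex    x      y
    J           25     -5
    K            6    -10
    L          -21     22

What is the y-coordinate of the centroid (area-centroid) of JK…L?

Apply Gauss's area formula. First the cross-terms c_i = x_i·y_{i+1} − x_{i+1}·y_i:
  -220, -78, -445  ⇒  2A = -743, A = -371.5.
Then Σ (y_i + y_{i+1})·c_i = -5201, so ȳ = -5201 / (6·(-371.5)) = 7/3.

7/3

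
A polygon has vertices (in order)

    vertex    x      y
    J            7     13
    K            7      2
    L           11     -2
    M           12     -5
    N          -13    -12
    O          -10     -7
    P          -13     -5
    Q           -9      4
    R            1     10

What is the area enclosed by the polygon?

335.5

Apply the surveyor's formula: 2A = Σ (x_i·y_{i+1} − x_{i+1}·y_i), indices taken mod 9.
Σ = (-77) + (-36) + (-31) + (-209) + (-29) + (-41) + (-97) + (-94) + (-57) = -671
Area = |Σ|/2 = 335.5.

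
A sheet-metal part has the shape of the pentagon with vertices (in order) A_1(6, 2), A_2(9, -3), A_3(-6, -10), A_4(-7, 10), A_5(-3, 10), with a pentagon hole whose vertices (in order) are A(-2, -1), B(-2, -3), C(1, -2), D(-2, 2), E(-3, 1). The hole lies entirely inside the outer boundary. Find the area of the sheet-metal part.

Outer boundary:
A_1→A_2: (6)(-3) − (9)(2) = -36
A_2→A_3: (9)(-10) − (-6)(-3) = -108
A_3→A_4: (-6)(10) − (-7)(-10) = -130
A_4→A_5: (-7)(10) − (-3)(10) = -40
A_5→A_1: (-3)(2) − (6)(10) = -66
Σ = -380
Area = |Σ|/2 = 190.
Hole:
Apply the shoelace formula: 2A = Σ (x_i·y_{i+1} − x_{i+1}·y_i), indices taken mod 5.
Σ = (4) + (7) + (-2) + (4) + (5) = 18
Area = |Σ|/2 = 9.
Net area = 190 − 9 = 181.

181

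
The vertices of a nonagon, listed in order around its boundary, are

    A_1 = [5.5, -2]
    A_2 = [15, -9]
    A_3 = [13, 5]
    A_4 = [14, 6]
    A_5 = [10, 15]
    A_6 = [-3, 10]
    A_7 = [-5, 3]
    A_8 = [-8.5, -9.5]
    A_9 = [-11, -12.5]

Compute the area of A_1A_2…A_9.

341

Apply the surveyor's formula: 2A = Σ (x_i·y_{i+1} − x_{i+1}·y_i), indices taken mod 9.
Σ = (-19.5) + (192) + (8) + (150) + (145) + (41) + (73) + (1.75) + (90.75) = 682
Area = |Σ|/2 = 341.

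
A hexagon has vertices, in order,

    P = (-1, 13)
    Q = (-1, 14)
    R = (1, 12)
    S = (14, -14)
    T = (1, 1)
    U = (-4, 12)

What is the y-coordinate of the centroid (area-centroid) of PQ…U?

Apply Gauss's area formula. First the cross-terms c_i = x_i·y_{i+1} − x_{i+1}·y_i:
  -1, -26, -182, 28, 16, -40  ⇒  2A = -205, A = -102.5.
Then Σ (y_i + y_{i+1})·c_i = -1495, so ȳ = -1495 / (6·(-102.5)) = 299/123.

299/123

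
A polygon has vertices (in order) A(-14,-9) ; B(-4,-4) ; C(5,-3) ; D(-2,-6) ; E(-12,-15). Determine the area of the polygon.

Σ = (20) + (32) + (-36) + (-42) + (-102) = -128
Area = |Σ|/2 = 64.

64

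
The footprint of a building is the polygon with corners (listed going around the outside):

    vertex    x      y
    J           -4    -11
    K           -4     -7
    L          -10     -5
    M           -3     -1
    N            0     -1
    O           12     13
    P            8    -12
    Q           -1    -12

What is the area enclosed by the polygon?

Apply the shoelace (surveyor's) formula: 2A = Σ (x_i·y_{i+1} − x_{i+1}·y_i), indices taken mod 8.
Σ = (-16) + (-50) + (-5) + (3) + (12) + (-248) + (-108) + (-37) = -449
Area = |Σ|/2 = 224.5.

224.5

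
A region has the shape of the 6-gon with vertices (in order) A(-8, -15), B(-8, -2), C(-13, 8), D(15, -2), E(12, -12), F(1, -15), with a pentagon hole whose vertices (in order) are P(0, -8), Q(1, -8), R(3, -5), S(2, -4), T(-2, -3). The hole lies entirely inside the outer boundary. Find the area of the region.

360

Outer boundary:
Apply Gauss's area formula: 2A = Σ (x_i·y_{i+1} − x_{i+1}·y_i), indices taken mod 6.
Σ = (-104) + (-90) + (-94) + (-156) + (-168) + (-135) = -747
Area = |Σ|/2 = 373.5.
Hole:
Σ = (8) + (19) + (-2) + (-14) + (16) = 27
Area = |Σ|/2 = 13.5.
Net area = 373.5 − 13.5 = 360.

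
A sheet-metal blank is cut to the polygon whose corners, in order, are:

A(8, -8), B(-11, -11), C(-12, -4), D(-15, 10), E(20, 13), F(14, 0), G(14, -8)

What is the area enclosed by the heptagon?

Apply the shoelace (surveyor's) formula: 2A = Σ (x_i·y_{i+1} − x_{i+1}·y_i), indices taken mod 7.
Cross-terms: -176, -88, -180, -395, -182, -112, -48  ⇒  Σ = -1181
Area = |Σ|/2 = 590.5.

590.5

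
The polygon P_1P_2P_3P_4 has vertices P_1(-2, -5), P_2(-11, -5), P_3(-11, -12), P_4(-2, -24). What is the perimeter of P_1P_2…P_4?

50

|P_1P_2| = √((-9)² + (0)²) = √81 = 9
|P_2P_3| = √((0)² + (-7)²) = √49 = 7
|P_3P_4| = √((9)² + (-12)²) = √225 = 15
|P_4P_1| = √((0)² + (19)²) = √361 = 19
Perimeter = 9 + 7 + 15 + 19 = 50.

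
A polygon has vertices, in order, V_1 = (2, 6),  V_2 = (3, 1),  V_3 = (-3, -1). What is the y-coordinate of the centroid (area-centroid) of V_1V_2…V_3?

Apply Gauss's area formula. First the cross-terms c_i = x_i·y_{i+1} − x_{i+1}·y_i:
  -16, 0, -16  ⇒  2A = -32, A = -16.
Then Σ (y_i + y_{i+1})·c_i = -192, so ȳ = -192 / (6·(-16)) = 2.

2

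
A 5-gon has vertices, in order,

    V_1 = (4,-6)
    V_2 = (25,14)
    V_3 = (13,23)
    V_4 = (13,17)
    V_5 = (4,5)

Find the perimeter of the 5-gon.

|V_1V_2| = √((21)² + (20)²) = √841 = 29
|V_2V_3| = √((-12)² + (9)²) = √225 = 15
|V_3V_4| = √((0)² + (-6)²) = √36 = 6
|V_4V_5| = √((-9)² + (-12)²) = √225 = 15
|V_5V_1| = √((0)² + (-11)²) = √121 = 11
Perimeter = 29 + 15 + 6 + 15 + 11 = 76.

76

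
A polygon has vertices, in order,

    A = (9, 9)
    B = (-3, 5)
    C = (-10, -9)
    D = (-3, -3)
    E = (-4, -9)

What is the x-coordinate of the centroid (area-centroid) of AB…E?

-122/159

Apply the surveyor's formula. First the cross-terms c_i = x_i·y_{i+1} − x_{i+1}·y_i:
  72, 77, 3, 15, 45  ⇒  2A = 212, A = 106.
Then Σ (x_i + x_{i+1})·c_i = -488, so x̄ = -488 / (6·106) = -122/159.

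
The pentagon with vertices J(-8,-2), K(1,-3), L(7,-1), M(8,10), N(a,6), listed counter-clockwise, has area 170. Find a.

The doubled signed area Σ (x_i y_{i+1} − x_{i+1} y_i) is linear in a.
With a=0 it equals 220; the coefficient of a is -12 (from the two edges through N).
So -12·a + 220 = 2·170 = 340 ⇒ a = -10.

-10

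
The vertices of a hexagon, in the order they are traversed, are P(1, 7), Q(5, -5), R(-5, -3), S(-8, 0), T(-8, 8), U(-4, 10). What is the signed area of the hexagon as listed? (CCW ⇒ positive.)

Σ = (-40) + (-40) + (-24) + (-64) + (-48) + (-38) = -254
Signed area = Σ/2 = -127 (negative ⇒ clockwise traversal).

-127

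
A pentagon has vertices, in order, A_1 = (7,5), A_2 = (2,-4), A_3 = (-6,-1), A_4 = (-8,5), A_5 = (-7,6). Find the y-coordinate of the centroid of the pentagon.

Apply the surveyor's formula. First the cross-terms c_i = x_i·y_{i+1} − x_{i+1}·y_i:
  -38, -26, -38, -13, -77  ⇒  2A = -192, A = -96.
Then Σ (y_i + y_{i+1})·c_i = -1050, so ȳ = -1050 / (6·(-96)) = 175/96.

175/96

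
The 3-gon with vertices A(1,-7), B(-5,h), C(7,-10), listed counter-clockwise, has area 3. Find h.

-5

The doubled signed area Σ (x_i y_{i+1} − x_{i+1} y_i) is linear in h.
With h=0 it equals -24; the coefficient of h is -6 (from the two edges through B).
So -6·h + -24 = 2·3 = 6 ⇒ h = -5.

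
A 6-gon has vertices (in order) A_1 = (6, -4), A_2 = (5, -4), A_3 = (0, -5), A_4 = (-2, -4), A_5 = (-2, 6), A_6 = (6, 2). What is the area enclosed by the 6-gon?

67.5

Apply the surveyor's formula: 2A = Σ (x_i·y_{i+1} − x_{i+1}·y_i), indices taken mod 6.
Cross-terms: -4, -25, -10, -20, -40, -36  ⇒  Σ = -135
Area = |Σ|/2 = 67.5.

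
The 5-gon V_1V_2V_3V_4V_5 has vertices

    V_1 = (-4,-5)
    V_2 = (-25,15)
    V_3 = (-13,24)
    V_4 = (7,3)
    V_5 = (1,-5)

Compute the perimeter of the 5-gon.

88

|V_1V_2| = √((-21)² + (20)²) = √841 = 29
|V_2V_3| = √((12)² + (9)²) = √225 = 15
|V_3V_4| = √((20)² + (-21)²) = √841 = 29
|V_4V_5| = √((-6)² + (-8)²) = √100 = 10
|V_5V_1| = √((-5)² + (0)²) = √25 = 5
Perimeter = 29 + 15 + 29 + 10 + 5 = 88.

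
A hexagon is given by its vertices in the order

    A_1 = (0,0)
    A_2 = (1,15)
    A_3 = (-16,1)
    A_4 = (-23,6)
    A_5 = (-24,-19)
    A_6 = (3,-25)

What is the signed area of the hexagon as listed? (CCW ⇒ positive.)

A_1→A_2: (0)(15) − (1)(0) = 0
A_2→A_3: (1)(1) − (-16)(15) = 241
A_3→A_4: (-16)(6) − (-23)(1) = -73
A_4→A_5: (-23)(-19) − (-24)(6) = 581
A_5→A_6: (-24)(-25) − (3)(-19) = 657
A_6→A_1: (3)(0) − (0)(-25) = 0
Σ = 1406
Signed area = Σ/2 = 703 (positive ⇒ counter-clockwise traversal).

703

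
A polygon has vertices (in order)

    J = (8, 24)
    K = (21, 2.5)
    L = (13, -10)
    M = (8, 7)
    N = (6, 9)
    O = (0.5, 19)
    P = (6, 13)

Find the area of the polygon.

Apply Gauss's area formula: 2A = Σ (x_i·y_{i+1} − x_{i+1}·y_i), indices taken mod 7.
Σ = (-484) + (-242.5) + (171) + (30) + (109.5) + (-107.5) + (40) = -483.5
Area = |Σ|/2 = 241.75.

241.75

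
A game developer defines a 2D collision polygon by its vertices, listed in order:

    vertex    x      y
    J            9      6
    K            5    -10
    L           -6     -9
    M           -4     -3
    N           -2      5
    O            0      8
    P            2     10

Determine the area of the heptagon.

Apply the surveyor's formula: 2A = Σ (x_i·y_{i+1} − x_{i+1}·y_i), indices taken mod 7.
J→K: (9)(-10) − (5)(6) = -120
K→L: (5)(-9) − (-6)(-10) = -105
L→M: (-6)(-3) − (-4)(-9) = -18
M→N: (-4)(5) − (-2)(-3) = -26
N→O: (-2)(8) − (0)(5) = -16
O→P: (0)(10) − (2)(8) = -16
P→J: (2)(6) − (9)(10) = -78
Σ = -379
Area = |Σ|/2 = 189.5.

189.5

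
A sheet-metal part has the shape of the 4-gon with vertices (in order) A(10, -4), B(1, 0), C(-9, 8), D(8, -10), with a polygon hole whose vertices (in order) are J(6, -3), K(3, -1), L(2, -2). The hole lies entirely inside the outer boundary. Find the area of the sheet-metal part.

Outer boundary:
Apply the shoelace (surveyor's) formula: 2A = Σ (x_i·y_{i+1} − x_{i+1}·y_i), indices taken mod 4.
Σ = (4) + (8) + (26) + (68) = 106
Area = |Σ|/2 = 53.
Hole:
Apply the shoelace formula: 2A = Σ (x_i·y_{i+1} − x_{i+1}·y_i), indices taken mod 3.
Cross-terms: 3, -4, 6  ⇒  Σ = 5
Area = |Σ|/2 = 2.5.
Net area = 53 − 2.5 = 50.5.

50.5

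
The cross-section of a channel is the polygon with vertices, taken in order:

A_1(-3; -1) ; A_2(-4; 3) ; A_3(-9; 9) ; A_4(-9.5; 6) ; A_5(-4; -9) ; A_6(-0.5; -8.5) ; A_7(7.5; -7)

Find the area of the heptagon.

93.625

Apply the surveyor's formula: 2A = Σ (x_i·y_{i+1} − x_{i+1}·y_i), indices taken mod 7.
Σ = (-13) + (-9) + (31.5) + (109.5) + (29.5) + (67.25) + (-28.5) = 187.25
Area = |Σ|/2 = 93.625.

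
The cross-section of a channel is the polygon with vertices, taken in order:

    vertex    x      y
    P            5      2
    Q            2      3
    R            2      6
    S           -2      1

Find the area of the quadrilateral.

Apply the shoelace (surveyor's) formula: 2A = Σ (x_i·y_{i+1} − x_{i+1}·y_i), indices taken mod 4.
Cross-terms: 11, 6, 14, -9  ⇒  Σ = 22
Area = |Σ|/2 = 11.

11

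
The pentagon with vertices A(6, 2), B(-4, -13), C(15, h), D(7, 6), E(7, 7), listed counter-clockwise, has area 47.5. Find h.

9

The doubled signed area Σ (x_i y_{i+1} − x_{i+1} y_i) is linear in h.
With h=0 it equals 194; the coefficient of h is -11 (from the two edges through C).
So -11·h + 194 = 2·47.5 = 95 ⇒ h = 9.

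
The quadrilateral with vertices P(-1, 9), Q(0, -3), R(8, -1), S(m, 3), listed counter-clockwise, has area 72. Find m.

9

The doubled signed area Σ (x_i y_{i+1} − x_{i+1} y_i) is linear in m.
With m=0 it equals 54; the coefficient of m is 10 (from the two edges through S).
So 10·m + 54 = 2·72 = 144 ⇒ m = 9.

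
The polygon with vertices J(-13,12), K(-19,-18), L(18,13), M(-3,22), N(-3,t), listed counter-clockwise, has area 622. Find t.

24

The doubled signed area Σ (x_i y_{i+1} − x_{i+1} y_i) is linear in t.
With t=0 it equals 1004; the coefficient of t is 10 (from the two edges through N).
So 10·t + 1004 = 2·622 = 1244 ⇒ t = 24.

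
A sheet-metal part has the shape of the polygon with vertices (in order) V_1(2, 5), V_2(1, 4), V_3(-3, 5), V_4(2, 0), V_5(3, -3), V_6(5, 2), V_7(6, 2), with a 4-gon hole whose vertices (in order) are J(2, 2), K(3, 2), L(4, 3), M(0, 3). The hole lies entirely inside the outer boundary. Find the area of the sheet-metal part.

Outer boundary:
Apply the shoelace formula: 2A = Σ (x_i·y_{i+1} − x_{i+1}·y_i), indices taken mod 7.
Cross-terms: 3, 17, -10, -6, 21, -2, 26  ⇒  Σ = 49
Area = |Σ|/2 = 24.5.
Hole:
Apply Gauss's area formula: 2A = Σ (x_i·y_{i+1} − x_{i+1}·y_i), indices taken mod 4.
Σ = (-2) + (1) + (12) + (-6) = 5
Area = |Σ|/2 = 2.5.
Net area = 24.5 − 2.5 = 22.

22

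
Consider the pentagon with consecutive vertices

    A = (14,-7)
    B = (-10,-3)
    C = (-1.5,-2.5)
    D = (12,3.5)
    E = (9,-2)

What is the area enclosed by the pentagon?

Σ = (-112) + (20.5) + (24.75) + (-55.5) + (-35) = -157.25
Area = |Σ|/2 = 78.625.

78.625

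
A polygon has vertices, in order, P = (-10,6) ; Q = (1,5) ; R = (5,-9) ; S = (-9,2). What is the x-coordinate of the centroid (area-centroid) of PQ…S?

Apply the shoelace (surveyor's) formula. First the cross-terms c_i = x_i·y_{i+1} − x_{i+1}·y_i:
  -56, -34, -71, -34  ⇒  2A = -195, A = -97.5.
Then Σ (x_i + x_{i+1})·c_i = 1230, so x̄ = 1230 / (6·(-97.5)) = -82/39.

-82/39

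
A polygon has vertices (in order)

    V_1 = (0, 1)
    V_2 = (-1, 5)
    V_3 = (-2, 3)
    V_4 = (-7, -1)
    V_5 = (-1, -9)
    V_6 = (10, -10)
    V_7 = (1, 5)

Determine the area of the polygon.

127

Apply the shoelace formula: 2A = Σ (x_i·y_{i+1} − x_{i+1}·y_i), indices taken mod 7.
Σ = (1) + (7) + (23) + (62) + (100) + (60) + (1) = 254
Area = |Σ|/2 = 127.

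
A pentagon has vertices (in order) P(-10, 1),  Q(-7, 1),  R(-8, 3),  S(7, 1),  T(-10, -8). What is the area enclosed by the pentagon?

Apply the shoelace formula: 2A = Σ (x_i·y_{i+1} − x_{i+1}·y_i), indices taken mod 5.
P→Q: (-10)(1) − (-7)(1) = -3
Q→R: (-7)(3) − (-8)(1) = -13
R→S: (-8)(1) − (7)(3) = -29
S→T: (7)(-8) − (-10)(1) = -46
T→P: (-10)(1) − (-10)(-8) = -90
Σ = -181
Area = |Σ|/2 = 90.5.

90.5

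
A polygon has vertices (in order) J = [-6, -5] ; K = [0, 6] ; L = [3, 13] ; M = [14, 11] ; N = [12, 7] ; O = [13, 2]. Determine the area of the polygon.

178.5

Σ = (-36) + (-18) + (-149) + (-34) + (-67) + (-53) = -357
Area = |Σ|/2 = 178.5.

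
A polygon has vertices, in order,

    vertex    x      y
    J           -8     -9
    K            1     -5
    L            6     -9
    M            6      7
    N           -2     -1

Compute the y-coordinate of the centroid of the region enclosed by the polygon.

-51/23

Apply the surveyor's formula. First the cross-terms c_i = x_i·y_{i+1} − x_{i+1}·y_i:
  49, 21, 96, 8, 10  ⇒  2A = 184, A = 92.
Then Σ (y_i + y_{i+1})·c_i = -1224, so ȳ = -1224 / (6·92) = -51/23.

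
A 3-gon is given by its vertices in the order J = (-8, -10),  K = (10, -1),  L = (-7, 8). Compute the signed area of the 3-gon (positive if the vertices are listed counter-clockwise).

Apply Gauss's area formula: 2A = Σ (x_i·y_{i+1} − x_{i+1}·y_i), indices taken mod 3.
J→K: (-8)(-1) − (10)(-10) = 108
K→L: (10)(8) − (-7)(-1) = 73
L→J: (-7)(-10) − (-8)(8) = 134
Σ = 315
Signed area = Σ/2 = 157.5 (positive ⇒ counter-clockwise traversal).

157.5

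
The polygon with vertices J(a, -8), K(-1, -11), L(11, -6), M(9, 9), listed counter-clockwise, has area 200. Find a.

The doubled signed area Σ (x_i y_{i+1} − x_{i+1} y_i) is linear in a.
With a=0 it equals 200; the coefficient of a is -20 (from the two edges through J).
So -20·a + 200 = 2·200 = 400 ⇒ a = -10.

-10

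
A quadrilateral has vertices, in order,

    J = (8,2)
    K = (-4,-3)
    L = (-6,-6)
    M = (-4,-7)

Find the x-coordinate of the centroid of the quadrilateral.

-2/3

Apply the shoelace formula. First the cross-terms c_i = x_i·y_{i+1} − x_{i+1}·y_i:
  -16, 6, 18, 48  ⇒  2A = 56, A = 28.
Then Σ (x_i + x_{i+1})·c_i = -112, so x̄ = -112 / (6·28) = -2/3.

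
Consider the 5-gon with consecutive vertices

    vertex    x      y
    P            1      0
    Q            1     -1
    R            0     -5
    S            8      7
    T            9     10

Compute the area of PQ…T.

Apply Gauss's area formula: 2A = Σ (x_i·y_{i+1} − x_{i+1}·y_i), indices taken mod 5.
Cross-terms: -1, -5, 40, 17, -10  ⇒  Σ = 41
Area = |Σ|/2 = 20.5.

20.5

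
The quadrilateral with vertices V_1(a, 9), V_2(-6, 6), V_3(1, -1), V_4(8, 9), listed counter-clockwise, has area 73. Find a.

Write out the shoelace sum; only the two edges meeting at V_1 involve a:
2·Area = [(8·9 − a·9) + (a·6 − (-6)·9)] + 17
       = -3·a + 143 = 146
⇒ a = -1.

-1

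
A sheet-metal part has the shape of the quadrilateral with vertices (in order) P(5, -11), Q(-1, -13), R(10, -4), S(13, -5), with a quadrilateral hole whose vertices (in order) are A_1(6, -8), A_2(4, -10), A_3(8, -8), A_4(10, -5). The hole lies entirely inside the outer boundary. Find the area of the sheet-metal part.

Outer boundary:
P→Q: (5)(-13) − (-1)(-11) = -76
Q→R: (-1)(-4) − (10)(-13) = 134
R→S: (10)(-5) − (13)(-4) = 2
S→P: (13)(-11) − (5)(-5) = -118
Σ = -58
Area = |Σ|/2 = 29.
Hole:
Apply the shoelace formula: 2A = Σ (x_i·y_{i+1} − x_{i+1}·y_i), indices taken mod 4.
Cross-terms: -28, 48, 40, -50  ⇒  Σ = 10
Area = |Σ|/2 = 5.
Net area = 29 − 5 = 24.

24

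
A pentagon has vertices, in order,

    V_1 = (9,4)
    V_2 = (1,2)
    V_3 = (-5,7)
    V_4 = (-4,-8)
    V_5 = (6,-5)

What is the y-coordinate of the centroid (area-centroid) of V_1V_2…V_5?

-196/177

Apply the shoelace formula. First the cross-terms c_i = x_i·y_{i+1} − x_{i+1}·y_i:
  14, 17, 68, 68, 69  ⇒  2A = 236, A = 118.
Then Σ (y_i + y_{i+1})·c_i = -784, so ȳ = -784 / (6·118) = -196/177.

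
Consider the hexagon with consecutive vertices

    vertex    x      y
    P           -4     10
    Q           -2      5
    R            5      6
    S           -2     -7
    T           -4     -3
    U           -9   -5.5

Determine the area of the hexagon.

99.5

Apply the shoelace formula: 2A = Σ (x_i·y_{i+1} − x_{i+1}·y_i), indices taken mod 6.
Σ = (0) + (-37) + (-23) + (-22) + (-5) + (-112) = -199
Area = |Σ|/2 = 99.5.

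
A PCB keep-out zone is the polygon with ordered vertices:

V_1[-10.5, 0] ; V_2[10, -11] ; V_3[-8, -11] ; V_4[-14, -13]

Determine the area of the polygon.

Σ = (115.5) + (-198) + (-50) + (-136.5) = -269
Area = |Σ|/2 = 134.5.

134.5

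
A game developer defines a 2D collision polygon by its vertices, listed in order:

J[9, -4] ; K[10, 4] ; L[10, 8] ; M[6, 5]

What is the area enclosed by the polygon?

Σ = (76) + (40) + (2) + (-69) = 49
Area = |Σ|/2 = 24.5.

24.5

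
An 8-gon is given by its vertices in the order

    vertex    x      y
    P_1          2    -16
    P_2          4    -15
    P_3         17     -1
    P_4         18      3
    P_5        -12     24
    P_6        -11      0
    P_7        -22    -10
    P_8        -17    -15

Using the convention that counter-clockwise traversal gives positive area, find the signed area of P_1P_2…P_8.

829

P_1→P_2: (2)(-15) − (4)(-16) = 34
P_2→P_3: (4)(-1) − (17)(-15) = 251
P_3→P_4: (17)(3) − (18)(-1) = 69
P_4→P_5: (18)(24) − (-12)(3) = 468
P_5→P_6: (-12)(0) − (-11)(24) = 264
P_6→P_7: (-11)(-10) − (-22)(0) = 110
P_7→P_8: (-22)(-15) − (-17)(-10) = 160
P_8→P_1: (-17)(-16) − (2)(-15) = 302
Σ = 1658
Signed area = Σ/2 = 829 (positive ⇒ counter-clockwise traversal).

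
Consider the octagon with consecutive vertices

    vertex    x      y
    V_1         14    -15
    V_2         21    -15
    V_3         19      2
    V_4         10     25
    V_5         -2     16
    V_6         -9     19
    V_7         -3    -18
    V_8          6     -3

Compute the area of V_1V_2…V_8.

Apply Gauss's area formula: 2A = Σ (x_i·y_{i+1} − x_{i+1}·y_i), indices taken mod 8.
V_1→V_2: (14)(-15) − (21)(-15) = 105
V_2→V_3: (21)(2) − (19)(-15) = 327
V_3→V_4: (19)(25) − (10)(2) = 455
V_4→V_5: (10)(16) − (-2)(25) = 210
V_5→V_6: (-2)(19) − (-9)(16) = 106
V_6→V_7: (-9)(-18) − (-3)(19) = 219
V_7→V_8: (-3)(-3) − (6)(-18) = 117
V_8→V_1: (6)(-15) − (14)(-3) = -48
Σ = 1491
Area = |Σ|/2 = 745.5.

745.5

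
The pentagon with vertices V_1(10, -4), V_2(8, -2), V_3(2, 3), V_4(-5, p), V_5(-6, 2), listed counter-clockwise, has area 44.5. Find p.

Write out the shoelace sum; only the two edges meeting at V_4 involve p:
2·Area = [(2·p − (-5)·3) + ((-5)·2 − (-6)·p)] + 44
       = 8·p + 49 = 89
⇒ p = 5.

5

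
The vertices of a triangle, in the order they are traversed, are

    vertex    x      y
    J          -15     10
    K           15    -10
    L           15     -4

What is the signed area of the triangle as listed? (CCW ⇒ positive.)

90

Apply the shoelace formula: 2A = Σ (x_i·y_{i+1} − x_{i+1}·y_i), indices taken mod 3.
Σ = (0) + (90) + (90) = 180
Signed area = Σ/2 = 90 (positive ⇒ counter-clockwise traversal).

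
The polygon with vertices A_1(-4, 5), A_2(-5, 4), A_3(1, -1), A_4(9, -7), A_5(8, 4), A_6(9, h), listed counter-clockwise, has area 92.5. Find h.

The doubled signed area Σ (x_i y_{i+1} − x_{i+1} y_i) is linear in h.
With h=0 it equals 113; the coefficient of h is 12 (from the two edges through A_6).
So 12·h + 113 = 2·92.5 = 185 ⇒ h = 6.

6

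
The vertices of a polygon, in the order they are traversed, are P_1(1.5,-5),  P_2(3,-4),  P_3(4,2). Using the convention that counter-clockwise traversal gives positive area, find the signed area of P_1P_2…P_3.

Apply the shoelace (surveyor's) formula: 2A = Σ (x_i·y_{i+1} − x_{i+1}·y_i), indices taken mod 3.
Cross-terms: 9, 22, -23  ⇒  Σ = 8
Signed area = Σ/2 = 4 (positive ⇒ counter-clockwise traversal).

4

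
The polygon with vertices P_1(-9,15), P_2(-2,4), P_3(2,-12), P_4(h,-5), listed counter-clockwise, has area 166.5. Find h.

Write out the shoelace sum; only the two edges meeting at P_4 involve h:
2·Area = [(2·(-5) − h·(-12)) + (h·15 − (-9)·(-5))] + 10
       = 27·h + -45 = 333
⇒ h = 14.

14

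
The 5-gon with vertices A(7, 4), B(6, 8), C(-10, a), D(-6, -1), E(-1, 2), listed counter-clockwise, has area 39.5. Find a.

The doubled signed area Σ (x_i y_{i+1} − x_{i+1} y_i) is linear in a.
With a=0 it equals 91; the coefficient of a is 12 (from the two edges through C).
So 12·a + 91 = 2·39.5 = 79 ⇒ a = -1.

-1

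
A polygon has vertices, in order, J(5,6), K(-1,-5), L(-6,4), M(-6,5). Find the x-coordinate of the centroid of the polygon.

-59/72

Apply Gauss's area formula. First the cross-terms c_i = x_i·y_{i+1} − x_{i+1}·y_i:
  -19, -34, -6, -61  ⇒  2A = -120, A = -60.
Then Σ (x_i + x_{i+1})·c_i = 295, so x̄ = 295 / (6·(-60)) = -59/72.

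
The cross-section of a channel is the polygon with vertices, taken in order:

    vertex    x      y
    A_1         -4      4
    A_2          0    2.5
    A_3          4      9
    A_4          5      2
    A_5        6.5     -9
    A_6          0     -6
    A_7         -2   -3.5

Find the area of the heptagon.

94

Σ = (-10) + (-10) + (-37) + (-58) + (-39) + (-12) + (-22) = -188
Area = |Σ|/2 = 94.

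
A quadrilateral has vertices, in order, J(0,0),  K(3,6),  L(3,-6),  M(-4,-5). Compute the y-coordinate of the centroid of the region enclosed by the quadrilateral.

Apply the surveyor's formula. First the cross-terms c_i = x_i·y_{i+1} − x_{i+1}·y_i:
  0, -36, -39, 0  ⇒  2A = -75, A = -37.5.
Then Σ (y_i + y_{i+1})·c_i = 429, so ȳ = 429 / (6·(-37.5)) = -143/75.

-143/75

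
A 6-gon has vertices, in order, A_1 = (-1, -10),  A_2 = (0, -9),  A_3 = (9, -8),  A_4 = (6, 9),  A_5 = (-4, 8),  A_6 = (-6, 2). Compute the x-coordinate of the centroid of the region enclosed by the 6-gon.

221/135

Apply the shoelace (surveyor's) formula. First the cross-terms c_i = x_i·y_{i+1} − x_{i+1}·y_i:
  9, 81, 129, 84, 40, 62  ⇒  2A = 405, A = 202.5.
Then Σ (x_i + x_{i+1})·c_i = 1989, so x̄ = 1989 / (6·202.5) = 221/135.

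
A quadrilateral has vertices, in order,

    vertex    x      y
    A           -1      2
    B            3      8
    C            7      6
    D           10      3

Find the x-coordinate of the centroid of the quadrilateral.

72/17

Apply Gauss's area formula. First the cross-terms c_i = x_i·y_{i+1} − x_{i+1}·y_i:
  -14, -38, -39, 23  ⇒  2A = -68, A = -34.
Then Σ (x_i + x_{i+1})·c_i = -864, so x̄ = -864 / (6·(-34)) = 72/17.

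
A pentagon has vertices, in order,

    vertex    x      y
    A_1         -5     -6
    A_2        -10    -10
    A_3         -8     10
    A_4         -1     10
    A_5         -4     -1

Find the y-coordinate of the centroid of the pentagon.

Apply the shoelace (surveyor's) formula. First the cross-terms c_i = x_i·y_{i+1} − x_{i+1}·y_i:
  -10, -180, -70, 41, 19  ⇒  2A = -200, A = -100.
Then Σ (y_i + y_{i+1})·c_i = -1004, so ȳ = -1004 / (6·(-100)) = 251/150.

251/150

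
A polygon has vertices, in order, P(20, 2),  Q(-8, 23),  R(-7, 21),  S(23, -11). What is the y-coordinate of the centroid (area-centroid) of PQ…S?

734/141

Apply Gauss's area formula. First the cross-terms c_i = x_i·y_{i+1} − x_{i+1}·y_i:
  476, -7, -406, 266  ⇒  2A = 329, A = 164.5.
Then Σ (y_i + y_{i+1})·c_i = 5138, so ȳ = 5138 / (6·164.5) = 734/141.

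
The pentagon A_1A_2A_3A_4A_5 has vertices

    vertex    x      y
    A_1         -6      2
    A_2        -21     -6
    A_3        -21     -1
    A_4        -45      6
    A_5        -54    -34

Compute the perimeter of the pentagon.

148

|A_1A_2| = √((-15)² + (-8)²) = √289 = 17
|A_2A_3| = √((0)² + (5)²) = √25 = 5
|A_3A_4| = √((-24)² + (7)²) = √625 = 25
|A_4A_5| = √((-9)² + (-40)²) = √1681 = 41
|A_5A_1| = √((48)² + (36)²) = √3600 = 60
Perimeter = 17 + 5 + 25 + 41 + 60 = 148.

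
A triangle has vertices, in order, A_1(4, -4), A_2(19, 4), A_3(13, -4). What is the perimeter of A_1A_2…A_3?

36

|A_1A_2| = √((15)² + (8)²) = √289 = 17
|A_2A_3| = √((-6)² + (-8)²) = √100 = 10
|A_3A_1| = √((-9)² + (0)²) = √81 = 9
Perimeter = 17 + 10 + 9 = 36.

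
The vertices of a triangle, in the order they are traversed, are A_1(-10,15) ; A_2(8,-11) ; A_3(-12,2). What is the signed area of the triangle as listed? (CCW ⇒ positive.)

-143

Σ = (-10) + (-116) + (-160) = -286
Signed area = Σ/2 = -143 (negative ⇒ clockwise traversal).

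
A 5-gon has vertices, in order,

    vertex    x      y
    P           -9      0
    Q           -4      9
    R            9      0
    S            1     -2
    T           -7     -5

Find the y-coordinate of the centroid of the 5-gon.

266/183

Apply the shoelace (surveyor's) formula. First the cross-terms c_i = x_i·y_{i+1} − x_{i+1}·y_i:
  -81, -81, -18, -19, -45  ⇒  2A = -244, A = -122.
Then Σ (y_i + y_{i+1})·c_i = -1064, so ȳ = -1064 / (6·(-122)) = 266/183.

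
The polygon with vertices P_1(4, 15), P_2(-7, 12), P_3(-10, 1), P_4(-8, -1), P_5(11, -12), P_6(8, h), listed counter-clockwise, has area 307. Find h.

Write out the shoelace sum; only the two edges meeting at P_6 involve h:
2·Area = [(11·h − 8·(-12)) + (8·15 − 4·h)] + 391
       = 7·h + 607 = 614
⇒ h = 1.

1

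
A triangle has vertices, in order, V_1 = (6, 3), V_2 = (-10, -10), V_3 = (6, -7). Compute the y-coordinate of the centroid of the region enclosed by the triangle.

Apply Gauss's area formula. First the cross-terms c_i = x_i·y_{i+1} − x_{i+1}·y_i:
  -30, 130, 60  ⇒  2A = 160, A = 80.
Then Σ (y_i + y_{i+1})·c_i = -2240, so ȳ = -2240 / (6·80) = -14/3.

-14/3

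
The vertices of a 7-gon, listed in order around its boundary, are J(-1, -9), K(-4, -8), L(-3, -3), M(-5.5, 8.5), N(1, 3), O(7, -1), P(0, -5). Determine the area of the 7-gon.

84.5

Apply the surveyor's formula: 2A = Σ (x_i·y_{i+1} − x_{i+1}·y_i), indices taken mod 7.
Σ = (-28) + (-12) + (-42) + (-25) + (-22) + (-35) + (-5) = -169
Area = |Σ|/2 = 84.5.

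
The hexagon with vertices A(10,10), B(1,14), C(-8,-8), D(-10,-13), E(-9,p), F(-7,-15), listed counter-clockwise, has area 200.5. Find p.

-15

The doubled signed area Σ (x_i y_{i+1} − x_{i+1} y_i) is linear in p.
With p=0 it equals 356; the coefficient of p is -3 (from the two edges through E).
So -3·p + 356 = 2·200.5 = 401 ⇒ p = -15.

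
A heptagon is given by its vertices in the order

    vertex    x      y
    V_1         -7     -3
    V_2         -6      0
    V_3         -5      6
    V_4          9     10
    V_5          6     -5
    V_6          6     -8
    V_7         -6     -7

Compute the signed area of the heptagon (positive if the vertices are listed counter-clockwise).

-201

Apply the surveyor's formula: 2A = Σ (x_i·y_{i+1} − x_{i+1}·y_i), indices taken mod 7.
Cross-terms: -18, -36, -104, -105, -18, -90, -31  ⇒  Σ = -402
Signed area = Σ/2 = -201 (negative ⇒ clockwise traversal).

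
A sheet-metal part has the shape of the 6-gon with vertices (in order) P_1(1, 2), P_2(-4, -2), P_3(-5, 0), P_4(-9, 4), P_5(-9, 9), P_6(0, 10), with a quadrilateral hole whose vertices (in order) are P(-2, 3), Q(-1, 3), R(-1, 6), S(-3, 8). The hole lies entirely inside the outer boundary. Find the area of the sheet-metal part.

79

Outer boundary:
Apply the surveyor's formula: 2A = Σ (x_i·y_{i+1} − x_{i+1}·y_i), indices taken mod 6.
P_1→P_2: (1)(-2) − (-4)(2) = 6
P_2→P_3: (-4)(0) − (-5)(-2) = -10
P_3→P_4: (-5)(4) − (-9)(0) = -20
P_4→P_5: (-9)(9) − (-9)(4) = -45
P_5→P_6: (-9)(10) − (0)(9) = -90
P_6→P_1: (0)(2) − (1)(10) = -10
Σ = -169
Area = |Σ|/2 = 84.5.
Hole:
P→Q: (-2)(3) − (-1)(3) = -3
Q→R: (-1)(6) − (-1)(3) = -3
R→S: (-1)(8) − (-3)(6) = 10
S→P: (-3)(3) − (-2)(8) = 7
Σ = 11
Area = |Σ|/2 = 5.5.
Net area = 84.5 − 5.5 = 79.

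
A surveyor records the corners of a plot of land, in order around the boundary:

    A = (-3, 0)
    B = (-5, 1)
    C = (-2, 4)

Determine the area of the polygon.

4.5

Cross-terms: -3, -18, 12  ⇒  Σ = -9
Area = |Σ|/2 = 4.5.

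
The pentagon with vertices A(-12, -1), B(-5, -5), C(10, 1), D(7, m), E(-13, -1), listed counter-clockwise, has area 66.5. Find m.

Write out the shoelace sum; only the two edges meeting at D involve m:
2·Area = [(10·m − 7·1) + (7·(-1) − (-13)·m)] + 101
       = 23·m + 87 = 133
⇒ m = 2.

2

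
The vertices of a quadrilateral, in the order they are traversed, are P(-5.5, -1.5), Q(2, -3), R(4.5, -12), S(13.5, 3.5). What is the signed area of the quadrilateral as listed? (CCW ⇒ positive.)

92.875

Σ = (19.5) + (-10.5) + (177.75) + (-1) = 185.75
Signed area = Σ/2 = 92.875 (positive ⇒ counter-clockwise traversal).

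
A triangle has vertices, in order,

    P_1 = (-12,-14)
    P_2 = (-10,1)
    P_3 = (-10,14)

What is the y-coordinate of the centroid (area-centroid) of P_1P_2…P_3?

Apply Gauss's area formula. First the cross-terms c_i = x_i·y_{i+1} − x_{i+1}·y_i:
  -152, -130, 308  ⇒  2A = 26, A = 13.
Then Σ (y_i + y_{i+1})·c_i = 26, so ȳ = 26 / (6·13) = 1/3.

1/3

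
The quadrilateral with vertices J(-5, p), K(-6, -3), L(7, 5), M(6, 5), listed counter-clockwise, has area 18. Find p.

The doubled signed area Σ (x_i y_{i+1} − x_{i+1} y_i) is linear in p.
With p=0 it equals 36; the coefficient of p is 12 (from the two edges through J).
So 12·p + 36 = 2·18 = 36 ⇒ p = 0.

0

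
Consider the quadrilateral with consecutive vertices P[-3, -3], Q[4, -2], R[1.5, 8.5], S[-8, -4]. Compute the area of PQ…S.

Cross-terms: 18, 37, 62, 12  ⇒  Σ = 129
Area = |Σ|/2 = 64.5.

64.5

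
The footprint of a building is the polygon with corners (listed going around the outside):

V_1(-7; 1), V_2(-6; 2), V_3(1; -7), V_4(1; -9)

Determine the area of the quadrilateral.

16

Apply the shoelace (surveyor's) formula: 2A = Σ (x_i·y_{i+1} − x_{i+1}·y_i), indices taken mod 4.
Σ = (-8) + (40) + (-2) + (-62) = -32
Area = |Σ|/2 = 16.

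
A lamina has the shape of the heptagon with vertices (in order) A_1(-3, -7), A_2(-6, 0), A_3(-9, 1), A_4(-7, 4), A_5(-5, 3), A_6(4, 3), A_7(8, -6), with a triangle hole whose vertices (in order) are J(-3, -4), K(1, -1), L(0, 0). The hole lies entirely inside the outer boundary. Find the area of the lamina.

110

Outer boundary:
Cross-terms: -42, -6, -29, -1, -27, -48, -74  ⇒  Σ = -227
Area = |Σ|/2 = 113.5.
Hole:
Apply the shoelace formula: 2A = Σ (x_i·y_{i+1} − x_{i+1}·y_i), indices taken mod 3.
Σ = (7) + (0) + (0) = 7
Area = |Σ|/2 = 3.5.
Net area = 113.5 − 3.5 = 110.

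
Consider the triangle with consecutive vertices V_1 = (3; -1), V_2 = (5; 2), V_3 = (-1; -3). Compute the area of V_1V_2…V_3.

Apply the shoelace (surveyor's) formula: 2A = Σ (x_i·y_{i+1} − x_{i+1}·y_i), indices taken mod 3.
Σ = (11) + (-13) + (10) = 8
Area = |Σ|/2 = 4.

4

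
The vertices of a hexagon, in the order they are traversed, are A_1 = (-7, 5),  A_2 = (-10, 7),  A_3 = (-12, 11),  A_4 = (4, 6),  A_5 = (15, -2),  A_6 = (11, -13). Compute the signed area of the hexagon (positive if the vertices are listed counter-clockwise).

-224

A_1→A_2: (-7)(7) − (-10)(5) = 1
A_2→A_3: (-10)(11) − (-12)(7) = -26
A_3→A_4: (-12)(6) − (4)(11) = -116
A_4→A_5: (4)(-2) − (15)(6) = -98
A_5→A_6: (15)(-13) − (11)(-2) = -173
A_6→A_1: (11)(5) − (-7)(-13) = -36
Σ = -448
Signed area = Σ/2 = -224 (negative ⇒ clockwise traversal).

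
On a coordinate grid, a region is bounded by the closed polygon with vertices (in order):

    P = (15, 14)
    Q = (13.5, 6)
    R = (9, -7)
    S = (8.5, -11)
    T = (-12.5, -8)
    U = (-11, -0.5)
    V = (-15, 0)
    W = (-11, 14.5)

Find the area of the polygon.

Apply the shoelace formula: 2A = Σ (x_i·y_{i+1} − x_{i+1}·y_i), indices taken mod 8.
Cross-terms: -99, -148.5, -39.5, -205.5, -81.75, -7.5, -217.5, -371.5  ⇒  Σ = -1170.75
Area = |Σ|/2 = 585.375.

585.375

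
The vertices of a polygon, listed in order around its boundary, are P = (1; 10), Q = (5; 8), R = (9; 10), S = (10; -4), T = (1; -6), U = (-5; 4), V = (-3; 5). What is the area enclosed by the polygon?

165

P→Q: (1)(8) − (5)(10) = -42
Q→R: (5)(10) − (9)(8) = -22
R→S: (9)(-4) − (10)(10) = -136
S→T: (10)(-6) − (1)(-4) = -56
T→U: (1)(4) − (-5)(-6) = -26
U→V: (-5)(5) − (-3)(4) = -13
V→P: (-3)(10) − (1)(5) = -35
Σ = -330
Area = |Σ|/2 = 165.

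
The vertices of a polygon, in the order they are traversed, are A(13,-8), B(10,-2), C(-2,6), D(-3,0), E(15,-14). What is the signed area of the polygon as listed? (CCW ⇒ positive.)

116

Cross-terms: 54, 56, 18, 42, 62  ⇒  Σ = 232
Signed area = Σ/2 = 116 (positive ⇒ counter-clockwise traversal).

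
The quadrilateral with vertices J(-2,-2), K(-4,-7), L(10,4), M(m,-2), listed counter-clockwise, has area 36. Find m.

The doubled signed area Σ (x_i y_{i+1} − x_{i+1} y_i) is linear in m.
With m=0 it equals 36; the coefficient of m is -6 (from the two edges through M).
So -6·m + 36 = 2·36 = 72 ⇒ m = -6.

-6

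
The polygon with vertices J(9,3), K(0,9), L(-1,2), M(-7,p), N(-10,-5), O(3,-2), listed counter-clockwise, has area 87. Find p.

-3

Write out the shoelace sum; only the two edges meeting at M involve p:
2·Area = [((-1)·p − (-7)·2) + ((-7)·(-5) − (-10)·p)] + 152
       = 9·p + 201 = 174
⇒ p = -3.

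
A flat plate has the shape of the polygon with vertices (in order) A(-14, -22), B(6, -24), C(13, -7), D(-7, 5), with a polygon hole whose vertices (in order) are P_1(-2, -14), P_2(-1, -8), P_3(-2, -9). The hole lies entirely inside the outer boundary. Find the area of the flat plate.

Outer boundary:
Apply Gauss's area formula: 2A = Σ (x_i·y_{i+1} − x_{i+1}·y_i), indices taken mod 4.
A→B: (-14)(-24) − (6)(-22) = 468
B→C: (6)(-7) − (13)(-24) = 270
C→D: (13)(5) − (-7)(-7) = 16
D→A: (-7)(-22) − (-14)(5) = 224
Σ = 978
Area = |Σ|/2 = 489.
Hole:
Apply the surveyor's formula: 2A = Σ (x_i·y_{i+1} − x_{i+1}·y_i), indices taken mod 3.
Σ = (2) + (-7) + (10) = 5
Area = |Σ|/2 = 2.5.
Net area = 489 − 2.5 = 486.5.

486.5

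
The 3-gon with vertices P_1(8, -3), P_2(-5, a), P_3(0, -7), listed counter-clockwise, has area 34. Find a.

Write out the shoelace sum; only the two edges meeting at P_2 involve a:
2·Area = [(8·a − (-5)·(-3)) + ((-5)·(-7) − 0·a)] + 56
       = 8·a + 76 = 68
⇒ a = -1.

-1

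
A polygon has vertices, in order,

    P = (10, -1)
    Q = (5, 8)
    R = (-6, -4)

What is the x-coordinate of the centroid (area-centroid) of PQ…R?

Apply the surveyor's formula. First the cross-terms c_i = x_i·y_{i+1} − x_{i+1}·y_i:
  85, 28, 46  ⇒  2A = 159, A = 79.5.
Then Σ (x_i + x_{i+1})·c_i = 1431, so x̄ = 1431 / (6·79.5) = 3.

3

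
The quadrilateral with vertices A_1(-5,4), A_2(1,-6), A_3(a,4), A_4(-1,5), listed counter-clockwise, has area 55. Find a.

5

The doubled signed area Σ (x_i y_{i+1} − x_{i+1} y_i) is linear in a.
With a=0 it equals 55; the coefficient of a is 11 (from the two edges through A_3).
So 11·a + 55 = 2·55 = 110 ⇒ a = 5.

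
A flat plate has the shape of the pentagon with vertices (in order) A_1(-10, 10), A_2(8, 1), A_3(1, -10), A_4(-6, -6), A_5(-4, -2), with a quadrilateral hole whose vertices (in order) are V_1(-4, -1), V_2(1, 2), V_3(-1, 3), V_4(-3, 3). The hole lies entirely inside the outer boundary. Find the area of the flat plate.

Outer boundary:
Σ = (-90) + (-81) + (-66) + (-12) + (-60) = -309
Area = |Σ|/2 = 154.5.
Hole:
Apply the shoelace (surveyor's) formula: 2A = Σ (x_i·y_{i+1} − x_{i+1}·y_i), indices taken mod 4.
V_1→V_2: (-4)(2) − (1)(-1) = -7
V_2→V_3: (1)(3) − (-1)(2) = 5
V_3→V_4: (-1)(3) − (-3)(3) = 6
V_4→V_1: (-3)(-1) − (-4)(3) = 15
Σ = 19
Area = |Σ|/2 = 9.5.
Net area = 154.5 − 9.5 = 145.

145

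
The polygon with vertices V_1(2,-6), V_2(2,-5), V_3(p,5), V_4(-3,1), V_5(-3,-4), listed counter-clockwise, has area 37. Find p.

Write out the shoelace sum; only the two edges meeting at V_3 involve p:
2·Area = [(2·5 − p·(-5)) + (p·1 − (-3)·5)] + 43
       = 6·p + 68 = 74
⇒ p = 1.

1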